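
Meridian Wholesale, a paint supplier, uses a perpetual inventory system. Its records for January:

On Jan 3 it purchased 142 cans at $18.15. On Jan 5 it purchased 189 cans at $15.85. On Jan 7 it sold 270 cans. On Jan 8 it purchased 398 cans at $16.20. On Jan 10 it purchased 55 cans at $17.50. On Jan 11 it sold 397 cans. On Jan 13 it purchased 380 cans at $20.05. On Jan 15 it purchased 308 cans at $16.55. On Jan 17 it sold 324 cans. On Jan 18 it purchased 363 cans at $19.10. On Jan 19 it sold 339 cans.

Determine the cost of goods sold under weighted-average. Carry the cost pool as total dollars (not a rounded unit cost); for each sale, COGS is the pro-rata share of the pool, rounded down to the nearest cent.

After Jan 3: 142 on hand, pool $2,577.30 (≈ $18.1500 each)
After Jan 5: 331 on hand, pool $5,572.95 (≈ $16.8367 each)
Jan 7, sell 270: 270/331 × $5,572.95 → $4,545.91
After Jan 8: 459 on hand, pool $7,474.64 (≈ $16.2846 each)
After Jan 10: 514 on hand, pool $8,437.14 (≈ $16.4147 each)
Jan 11, sell 397: 397/514 × $8,437.14 → $6,516.62
After Jan 13: 497 on hand, pool $9,539.52 (≈ $19.1942 each)
After Jan 15: 805 on hand, pool $14,636.92 (≈ $18.1825 each)
Jan 17, sell 324: 324/805 × $14,636.92 → $5,891.13
After Jan 18: 844 on hand, pool $15,679.09 (≈ $18.5771 each)
Jan 19, sell 339: 339/844 × $15,679.09 → $6,297.64
Total COGS = $4,545.91 + $6,516.62 + $5,891.13 + $6,297.64 = $23,251.30
Ending inventory (cost pool remaining) = $9,381.45

COGS = $23,251.30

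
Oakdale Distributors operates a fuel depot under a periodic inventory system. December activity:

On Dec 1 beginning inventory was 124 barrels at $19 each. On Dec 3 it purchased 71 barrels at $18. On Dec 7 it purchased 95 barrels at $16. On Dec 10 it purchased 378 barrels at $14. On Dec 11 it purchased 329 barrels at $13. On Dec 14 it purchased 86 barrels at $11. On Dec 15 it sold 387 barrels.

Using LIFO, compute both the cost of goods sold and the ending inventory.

Dec 15, 387 sold [LIFO — newest first]: 86 @ $11 + 301 @ $13 = $4,859
Ending inventory: 124 @ $19 + 71 @ $18 + 95 @ $16 + 378 @ $14 + 28 @ $13 = $10,810

COGS = $4,859; ending inventory = $10,810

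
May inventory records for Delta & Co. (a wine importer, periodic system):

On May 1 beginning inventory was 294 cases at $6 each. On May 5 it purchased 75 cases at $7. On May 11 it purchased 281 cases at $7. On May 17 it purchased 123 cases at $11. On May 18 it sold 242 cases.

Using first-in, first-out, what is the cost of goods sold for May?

COGS = $1,452

May 18, 242 sold [FIFO — oldest first]: 242 @ $6 = $1,452
Ending inventory: 52 @ $6 + 75 @ $7 + 281 @ $7 + 123 @ $11 = $4,157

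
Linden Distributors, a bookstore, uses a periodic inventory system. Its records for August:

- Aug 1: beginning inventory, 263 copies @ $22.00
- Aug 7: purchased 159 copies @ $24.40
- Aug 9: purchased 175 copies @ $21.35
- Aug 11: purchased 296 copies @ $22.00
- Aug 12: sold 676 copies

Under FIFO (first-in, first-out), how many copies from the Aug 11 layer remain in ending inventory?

Aug 12, 676 sold [FIFO — oldest first]: 263 @ $22.00 + 159 @ $24.40 + 175 @ $21.35 + 79 @ $22.00 = $15,139.85
Ending inventory: 217 @ $22.00 = $4,774.00

217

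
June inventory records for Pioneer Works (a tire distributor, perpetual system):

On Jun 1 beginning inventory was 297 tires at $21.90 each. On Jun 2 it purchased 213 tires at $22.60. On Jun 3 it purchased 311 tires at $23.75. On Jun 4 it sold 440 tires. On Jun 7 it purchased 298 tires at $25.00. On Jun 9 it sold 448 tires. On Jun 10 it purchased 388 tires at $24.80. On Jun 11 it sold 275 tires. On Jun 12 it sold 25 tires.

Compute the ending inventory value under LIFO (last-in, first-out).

Ending inventory = $7,241.30

Jun 4, 440 sold [LIFO — newest first]: 311 @ $23.75 + 129 @ $22.60 = $10,301.65
Jun 9, 448 sold [LIFO — newest first]: 298 @ $25.00 + 84 @ $22.60 + 66 @ $21.90 = $10,793.80
Jun 11, 275 sold [LIFO — newest first]: 275 @ $24.80 = $6,820.00
Jun 12, 25 sold [LIFO — newest first]: 25 @ $24.80 = $620.00
Total COGS = $10,301.65 + $10,793.80 + $6,820.00 + $620.00 = $28,535.45
Ending inventory: 231 @ $21.90 + 88 @ $24.80 = $7,241.30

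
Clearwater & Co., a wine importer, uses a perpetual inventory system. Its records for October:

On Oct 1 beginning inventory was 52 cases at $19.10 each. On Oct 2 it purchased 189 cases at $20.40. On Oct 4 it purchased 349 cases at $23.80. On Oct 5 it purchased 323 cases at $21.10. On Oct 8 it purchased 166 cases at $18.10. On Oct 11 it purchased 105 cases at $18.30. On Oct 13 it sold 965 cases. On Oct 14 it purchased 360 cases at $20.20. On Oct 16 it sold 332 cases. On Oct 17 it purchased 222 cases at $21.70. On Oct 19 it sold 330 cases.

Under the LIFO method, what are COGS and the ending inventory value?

COGS = $34,217.80; ending inventory = $2,768.00

Oct 13, 965 sold [LIFO — newest first]: 105 @ $18.30 + 166 @ $18.10 + 323 @ $21.10 + 349 @ $23.80 + 22 @ $20.40 = $20,496.40
Oct 16, 332 sold [LIFO — newest first]: 332 @ $20.20 = $6,706.40
Oct 19, 330 sold [LIFO — newest first]: 222 @ $21.70 + 28 @ $20.20 + 80 @ $20.40 = $7,015.00
Total COGS = $20,496.40 + $6,706.40 + $7,015.00 = $34,217.80
Ending inventory: 52 @ $19.10 + 87 @ $20.40 = $2,768.00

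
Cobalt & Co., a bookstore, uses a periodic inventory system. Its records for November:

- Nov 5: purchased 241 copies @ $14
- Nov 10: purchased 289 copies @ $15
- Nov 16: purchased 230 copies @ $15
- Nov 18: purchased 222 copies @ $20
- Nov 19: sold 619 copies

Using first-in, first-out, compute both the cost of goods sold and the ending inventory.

COGS = $9,044; ending inventory = $6,555

Nov 19, 619 sold [FIFO — oldest first]: 241 @ $14 + 289 @ $15 + 89 @ $15 = $9,044
Ending inventory: 141 @ $15 + 222 @ $20 = $6,555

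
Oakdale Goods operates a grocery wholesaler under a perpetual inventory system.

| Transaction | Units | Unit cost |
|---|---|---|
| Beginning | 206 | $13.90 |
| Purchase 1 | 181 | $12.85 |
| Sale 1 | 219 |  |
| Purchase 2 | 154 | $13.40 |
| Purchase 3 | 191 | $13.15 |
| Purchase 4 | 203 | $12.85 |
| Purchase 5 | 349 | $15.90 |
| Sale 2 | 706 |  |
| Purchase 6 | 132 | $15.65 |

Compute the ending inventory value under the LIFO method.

Ending inventory = $6,951.15

Sale 1 (219) [LIFO — newest first]: 181 @ $12.85 + 38 @ $13.90 = $2,854.05
Sale 2 (706) [LIFO — newest first]: 349 @ $15.90 + 203 @ $12.85 + 154 @ $13.15 = $10,182.75
Total COGS = $2,854.05 + $10,182.75 = $13,036.80
Ending inventory: 168 @ $13.90 + 154 @ $13.40 + 37 @ $13.15 + 132 @ $15.65 = $6,951.15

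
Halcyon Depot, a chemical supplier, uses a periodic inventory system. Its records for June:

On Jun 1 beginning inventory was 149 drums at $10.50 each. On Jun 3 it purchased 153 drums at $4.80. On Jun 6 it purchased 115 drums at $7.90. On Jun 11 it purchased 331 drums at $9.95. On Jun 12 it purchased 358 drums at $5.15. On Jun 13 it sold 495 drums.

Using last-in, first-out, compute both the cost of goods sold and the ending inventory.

COGS = $3,206.85; ending inventory = $5,137.70

Jun 13, 495 sold [LIFO — newest first]: 358 @ $5.15 + 137 @ $9.95 = $3,206.85
Ending inventory: 149 @ $10.50 + 153 @ $4.80 + 115 @ $7.90 + 194 @ $9.95 = $5,137.70
Check: goods available $8,344.55 = COGS $3,206.85 + ending $5,137.70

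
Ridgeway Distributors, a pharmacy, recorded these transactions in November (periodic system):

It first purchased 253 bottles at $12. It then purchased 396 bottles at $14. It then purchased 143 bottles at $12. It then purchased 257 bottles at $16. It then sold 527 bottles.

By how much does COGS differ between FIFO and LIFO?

$734

FIFO COGS: 253 @ $12 + 274 @ $14 = $6,872
LIFO COGS: 257 @ $16 + 143 @ $12 + 127 @ $14 = $7,606
Difference = |$6,872 − $7,606| = $734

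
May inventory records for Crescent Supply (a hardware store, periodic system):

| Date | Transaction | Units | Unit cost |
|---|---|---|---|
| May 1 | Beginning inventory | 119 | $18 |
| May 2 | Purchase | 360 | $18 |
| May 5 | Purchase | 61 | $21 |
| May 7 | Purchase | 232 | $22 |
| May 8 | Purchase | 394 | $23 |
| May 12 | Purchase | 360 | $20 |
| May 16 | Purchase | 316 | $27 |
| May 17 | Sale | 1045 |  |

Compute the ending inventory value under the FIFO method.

May 17, 1045 sold [FIFO — oldest first]: 119 @ $18 + 360 @ $18 + 61 @ $21 + 232 @ $22 + 273 @ $23 = $21,286
Ending inventory: 121 @ $23 + 360 @ $20 + 316 @ $27 = $18,515

Ending inventory = $18,515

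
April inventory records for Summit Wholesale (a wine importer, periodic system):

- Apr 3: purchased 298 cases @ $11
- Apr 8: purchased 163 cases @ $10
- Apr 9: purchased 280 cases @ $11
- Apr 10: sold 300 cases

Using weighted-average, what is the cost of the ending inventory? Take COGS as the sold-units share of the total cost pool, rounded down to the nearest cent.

Ending inventory = $4,754.00

Apr 10, sell 300: 300/741 × $7,988.00 → $3,234.00
Ending inventory (cost pool remaining) = $4,754.00
Check: goods available $7,988.00 = COGS $3,234.00 + ending $4,754.00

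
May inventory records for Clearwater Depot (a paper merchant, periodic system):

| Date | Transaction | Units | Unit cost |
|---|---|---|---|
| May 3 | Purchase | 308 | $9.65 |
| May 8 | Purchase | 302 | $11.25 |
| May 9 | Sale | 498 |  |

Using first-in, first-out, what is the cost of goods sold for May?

COGS = $5,109.70

May 9, 498 sold [FIFO — oldest first]: 308 @ $9.65 + 190 @ $11.25 = $5,109.70
Ending inventory: 112 @ $11.25 = $1,260.00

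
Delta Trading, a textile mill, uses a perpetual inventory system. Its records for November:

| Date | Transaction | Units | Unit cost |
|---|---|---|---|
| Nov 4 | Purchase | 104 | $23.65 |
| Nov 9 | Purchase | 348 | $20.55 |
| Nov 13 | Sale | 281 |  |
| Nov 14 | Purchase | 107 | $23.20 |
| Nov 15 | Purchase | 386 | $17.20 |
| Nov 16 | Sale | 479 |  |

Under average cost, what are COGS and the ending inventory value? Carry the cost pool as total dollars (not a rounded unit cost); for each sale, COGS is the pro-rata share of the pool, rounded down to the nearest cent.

COGS = $15,178.14; ending inventory = $3,554.46

After Nov 4: 104 on hand, pool $2,459.60 (≈ $23.6500 each)
After Nov 9: 452 on hand, pool $9,611.00 (≈ $21.2633 each)
Nov 13, sell 281: 281/452 × $9,611.00 → $5,974.98
After Nov 14: 278 on hand, pool $6,118.42 (≈ $22.0087 each)
After Nov 15: 664 on hand, pool $12,757.62 (≈ $19.2133 each)
Nov 16, sell 479: 479/664 × $12,757.62 → $9,203.16
Total COGS = $5,974.98 + $9,203.16 = $15,178.14
Ending inventory (cost pool remaining) = $3,554.46
Check: goods available $18,732.60 = COGS $15,178.14 + ending $3,554.46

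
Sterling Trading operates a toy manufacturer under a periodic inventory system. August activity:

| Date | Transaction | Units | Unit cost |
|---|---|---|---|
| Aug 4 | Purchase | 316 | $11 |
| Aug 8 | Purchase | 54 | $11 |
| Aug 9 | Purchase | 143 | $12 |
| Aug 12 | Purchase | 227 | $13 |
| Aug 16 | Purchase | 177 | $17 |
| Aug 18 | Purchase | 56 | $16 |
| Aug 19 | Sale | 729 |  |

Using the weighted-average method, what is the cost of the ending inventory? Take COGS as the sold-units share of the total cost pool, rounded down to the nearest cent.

Aug 19, sell 729: 729/973 × $12,642.00 → $9,471.75
Ending inventory (cost pool remaining) = $3,170.25
Check: goods available $12,642.00 = COGS $9,471.75 + ending $3,170.25

Ending inventory = $3,170.25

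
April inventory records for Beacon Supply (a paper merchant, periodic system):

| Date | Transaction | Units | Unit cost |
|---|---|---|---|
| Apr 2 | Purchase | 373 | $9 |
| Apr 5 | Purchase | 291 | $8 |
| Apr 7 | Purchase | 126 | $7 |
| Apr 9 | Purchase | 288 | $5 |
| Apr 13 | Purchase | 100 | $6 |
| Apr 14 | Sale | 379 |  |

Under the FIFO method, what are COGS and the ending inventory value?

COGS = $3,405; ending inventory = $5,202

Apr 14, 379 sold [FIFO — oldest first]: 373 @ $9 + 6 @ $8 = $3,405
Ending inventory: 285 @ $8 + 126 @ $7 + 288 @ $5 + 100 @ $6 = $5,202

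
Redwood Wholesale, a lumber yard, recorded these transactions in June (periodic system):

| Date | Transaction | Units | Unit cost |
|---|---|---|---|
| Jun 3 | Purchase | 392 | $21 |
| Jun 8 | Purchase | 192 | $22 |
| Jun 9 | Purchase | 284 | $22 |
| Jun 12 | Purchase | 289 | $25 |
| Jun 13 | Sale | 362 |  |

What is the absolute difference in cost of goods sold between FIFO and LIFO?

$1,229

FIFO COGS: 362 @ $21 = $7,602
LIFO COGS: 289 @ $25 + 73 @ $22 = $8,831
Difference = |$7,602 − $8,831| = $1,229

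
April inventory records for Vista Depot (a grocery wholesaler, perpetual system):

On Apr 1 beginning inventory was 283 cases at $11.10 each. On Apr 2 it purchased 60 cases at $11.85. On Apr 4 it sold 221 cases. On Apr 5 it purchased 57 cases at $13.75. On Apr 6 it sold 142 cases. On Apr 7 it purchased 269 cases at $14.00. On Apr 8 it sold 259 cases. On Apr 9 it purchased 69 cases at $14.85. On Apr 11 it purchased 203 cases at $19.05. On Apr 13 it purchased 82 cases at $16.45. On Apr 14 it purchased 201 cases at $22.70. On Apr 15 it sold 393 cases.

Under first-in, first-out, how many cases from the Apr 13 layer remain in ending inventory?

Apr 4, 221 sold [FIFO — oldest first]: 221 @ $11.10 = $2,453.10
Apr 6, 142 sold [FIFO — oldest first]: 62 @ $11.10 + 60 @ $11.85 + 20 @ $13.75 = $1,674.20
Apr 8, 259 sold [FIFO — oldest first]: 37 @ $13.75 + 222 @ $14.00 = $3,616.75
Apr 15, 393 sold [FIFO — oldest first]: 47 @ $14.00 + 69 @ $14.85 + 203 @ $19.05 + 74 @ $16.45 = $6,767.10
Total COGS = $2,453.10 + $1,674.20 + $3,616.75 + $6,767.10 = $14,511.15
Ending inventory: 8 @ $16.45 + 201 @ $22.70 = $4,694.30
Check: goods available $19,205.45 = COGS $14,511.15 + ending $4,694.30

8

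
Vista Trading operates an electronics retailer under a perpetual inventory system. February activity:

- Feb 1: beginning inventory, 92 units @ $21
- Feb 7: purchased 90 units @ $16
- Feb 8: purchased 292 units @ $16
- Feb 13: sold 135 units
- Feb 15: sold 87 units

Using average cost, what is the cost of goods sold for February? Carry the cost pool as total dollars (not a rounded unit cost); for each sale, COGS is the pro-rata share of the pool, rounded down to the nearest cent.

After Feb 1: 92 on hand, pool $1,932.00 (≈ $21.0000 each)
After Feb 7: 182 on hand, pool $3,372.00 (≈ $18.5275 each)
After Feb 8: 474 on hand, pool $8,044.00 (≈ $16.9705 each)
Feb 13, sell 135: 135/474 × $8,044.00 → $2,291.01
Feb 15, sell 87: 87/339 × $5,752.99 → $1,476.43
Total COGS = $2,291.01 + $1,476.43 = $3,767.44
Ending inventory (cost pool remaining) = $4,276.56

COGS = $3,767.44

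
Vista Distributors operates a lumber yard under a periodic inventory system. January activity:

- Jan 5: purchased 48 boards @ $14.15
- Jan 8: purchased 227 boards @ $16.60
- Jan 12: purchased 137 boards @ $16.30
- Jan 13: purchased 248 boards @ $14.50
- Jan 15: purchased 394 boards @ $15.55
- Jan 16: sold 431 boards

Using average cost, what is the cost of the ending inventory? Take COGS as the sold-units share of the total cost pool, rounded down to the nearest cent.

Jan 16, sell 431: 431/1054 × $16,403.20 → $6,707.57
Ending inventory (cost pool remaining) = $9,695.63

Ending inventory = $9,695.63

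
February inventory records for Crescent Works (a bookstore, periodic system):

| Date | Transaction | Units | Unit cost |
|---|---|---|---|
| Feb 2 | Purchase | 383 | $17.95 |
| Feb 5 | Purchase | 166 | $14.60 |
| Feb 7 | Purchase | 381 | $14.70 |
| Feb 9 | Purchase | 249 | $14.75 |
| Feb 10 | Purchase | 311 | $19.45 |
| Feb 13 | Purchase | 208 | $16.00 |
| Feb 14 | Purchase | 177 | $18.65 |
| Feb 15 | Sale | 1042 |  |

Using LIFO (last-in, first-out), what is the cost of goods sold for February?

COGS = $17,776.65

Feb 15, 1042 sold [LIFO — newest first]: 177 @ $18.65 + 208 @ $16.00 + 311 @ $19.45 + 249 @ $14.75 + 97 @ $14.70 = $17,776.65
Ending inventory: 383 @ $17.95 + 166 @ $14.60 + 284 @ $14.70 = $13,473.25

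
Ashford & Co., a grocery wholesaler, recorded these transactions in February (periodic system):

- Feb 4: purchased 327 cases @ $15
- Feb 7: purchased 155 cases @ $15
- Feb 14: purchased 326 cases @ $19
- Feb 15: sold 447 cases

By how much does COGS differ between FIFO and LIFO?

$1,304

FIFO COGS: 327 @ $15 + 120 @ $15 = $6,705
LIFO COGS: 326 @ $19 + 121 @ $15 = $8,009
Difference = |$6,705 − $8,009| = $1,304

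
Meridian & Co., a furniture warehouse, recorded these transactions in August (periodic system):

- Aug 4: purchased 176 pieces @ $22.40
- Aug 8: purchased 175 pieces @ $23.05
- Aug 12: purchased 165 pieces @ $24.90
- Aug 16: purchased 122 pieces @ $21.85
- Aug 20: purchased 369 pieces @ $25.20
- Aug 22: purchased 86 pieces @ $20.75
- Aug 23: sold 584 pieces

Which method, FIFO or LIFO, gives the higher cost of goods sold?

LIFO

FIFO COGS: 176 @ $22.40 + 175 @ $23.05 + 165 @ $24.90 + 68 @ $21.85 = $13,570.45
LIFO COGS: 86 @ $20.75 + 369 @ $25.20 + 122 @ $21.85 + 7 @ $24.90 = $13,923.30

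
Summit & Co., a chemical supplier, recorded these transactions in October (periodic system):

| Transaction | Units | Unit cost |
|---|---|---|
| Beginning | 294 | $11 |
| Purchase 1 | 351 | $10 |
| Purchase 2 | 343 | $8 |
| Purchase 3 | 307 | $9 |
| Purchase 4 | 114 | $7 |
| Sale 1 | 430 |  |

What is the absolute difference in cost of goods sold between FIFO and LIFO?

FIFO COGS: 294 @ $11 + 136 @ $10 = $4,594
LIFO COGS: 114 @ $7 + 307 @ $9 + 9 @ $8 = $3,633
Difference = |$4,594 − $3,633| = $961

$961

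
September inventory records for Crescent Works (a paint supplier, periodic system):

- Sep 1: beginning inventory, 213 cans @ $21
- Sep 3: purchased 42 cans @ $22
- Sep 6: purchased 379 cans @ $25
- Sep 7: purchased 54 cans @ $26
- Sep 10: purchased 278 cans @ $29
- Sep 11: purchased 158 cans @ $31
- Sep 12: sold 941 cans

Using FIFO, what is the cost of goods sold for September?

Sep 12, 941 sold [FIFO — oldest first]: 213 @ $21 + 42 @ $22 + 379 @ $25 + 54 @ $26 + 253 @ $29 = $23,613
Ending inventory: 25 @ $29 + 158 @ $31 = $5,623
Check: goods available $29,236 = COGS $23,613 + ending $5,623

COGS = $23,613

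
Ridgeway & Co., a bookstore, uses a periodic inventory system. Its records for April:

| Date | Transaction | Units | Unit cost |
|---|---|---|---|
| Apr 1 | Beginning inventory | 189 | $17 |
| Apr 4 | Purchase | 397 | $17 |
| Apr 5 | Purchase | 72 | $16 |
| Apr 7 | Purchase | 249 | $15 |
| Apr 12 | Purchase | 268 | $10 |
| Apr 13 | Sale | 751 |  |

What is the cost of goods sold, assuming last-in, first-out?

Apr 13, 751 sold [LIFO — newest first]: 268 @ $10 + 249 @ $15 + 72 @ $16 + 162 @ $17 = $10,321
Ending inventory: 189 @ $17 + 235 @ $17 = $7,208

COGS = $10,321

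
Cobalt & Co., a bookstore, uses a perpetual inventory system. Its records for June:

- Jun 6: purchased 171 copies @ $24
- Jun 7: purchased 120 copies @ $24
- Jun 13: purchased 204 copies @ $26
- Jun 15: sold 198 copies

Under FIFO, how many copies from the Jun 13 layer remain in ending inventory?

204

Jun 15, 198 sold [FIFO — oldest first]: 171 @ $24 + 27 @ $24 = $4,752
Ending inventory: 93 @ $24 + 204 @ $26 = $7,536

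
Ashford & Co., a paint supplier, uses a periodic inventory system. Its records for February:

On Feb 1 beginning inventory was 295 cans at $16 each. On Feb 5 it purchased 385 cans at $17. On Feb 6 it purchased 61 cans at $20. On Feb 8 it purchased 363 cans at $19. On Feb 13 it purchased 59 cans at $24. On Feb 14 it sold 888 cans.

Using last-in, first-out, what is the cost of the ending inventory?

Ending inventory = $4,400

Feb 14, 888 sold [LIFO — newest first]: 59 @ $24 + 363 @ $19 + 61 @ $20 + 385 @ $17 + 20 @ $16 = $16,398
Ending inventory: 275 @ $16 = $4,400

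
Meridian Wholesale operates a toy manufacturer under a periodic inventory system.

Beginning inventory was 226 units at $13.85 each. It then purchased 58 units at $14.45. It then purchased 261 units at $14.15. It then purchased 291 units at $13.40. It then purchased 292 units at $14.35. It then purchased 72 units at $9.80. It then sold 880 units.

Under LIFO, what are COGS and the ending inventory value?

COGS = $11,978.95; ending inventory = $4,477.60

Sale 1 (880) [LIFO — newest first]: 72 @ $9.80 + 292 @ $14.35 + 291 @ $13.40 + 225 @ $14.15 = $11,978.95
Ending inventory: 226 @ $13.85 + 58 @ $14.45 + 36 @ $14.15 = $4,477.60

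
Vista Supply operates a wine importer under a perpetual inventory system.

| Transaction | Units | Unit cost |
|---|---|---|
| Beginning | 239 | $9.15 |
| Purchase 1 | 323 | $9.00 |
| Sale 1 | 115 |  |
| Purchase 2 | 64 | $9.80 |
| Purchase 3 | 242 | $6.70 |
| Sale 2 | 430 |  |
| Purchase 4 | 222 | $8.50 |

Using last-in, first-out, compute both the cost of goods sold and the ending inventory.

COGS = $4,399.60; ending inventory = $4,829.85

Sale 1 (115) [LIFO — newest first]: 115 @ $9.00 = $1,035.00
Sale 2 (430) [LIFO — newest first]: 242 @ $6.70 + 64 @ $9.80 + 124 @ $9.00 = $3,364.60
Total COGS = $1,035.00 + $3,364.60 = $4,399.60
Ending inventory: 239 @ $9.15 + 84 @ $9.00 + 222 @ $8.50 = $4,829.85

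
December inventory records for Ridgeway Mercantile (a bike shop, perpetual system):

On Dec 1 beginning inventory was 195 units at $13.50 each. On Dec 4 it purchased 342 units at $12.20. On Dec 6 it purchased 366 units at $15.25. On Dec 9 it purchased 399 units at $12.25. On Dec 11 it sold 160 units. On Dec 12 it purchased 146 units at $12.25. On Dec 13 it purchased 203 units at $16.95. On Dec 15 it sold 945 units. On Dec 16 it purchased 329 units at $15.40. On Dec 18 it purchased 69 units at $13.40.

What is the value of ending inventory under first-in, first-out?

Dec 11, 160 sold [FIFO — oldest first]: 160 @ $13.50 = $2,160.00
Dec 15, 945 sold [FIFO — oldest first]: 35 @ $13.50 + 342 @ $12.20 + 366 @ $15.25 + 202 @ $12.25 = $12,700.90
Total COGS = $2,160.00 + $12,700.90 = $14,860.90
Ending inventory: 197 @ $12.25 + 146 @ $12.25 + 203 @ $16.95 + 329 @ $15.40 + 69 @ $13.40 = $13,633.80
Check: goods available $28,494.70 = COGS $14,860.90 + ending $13,633.80

Ending inventory = $13,633.80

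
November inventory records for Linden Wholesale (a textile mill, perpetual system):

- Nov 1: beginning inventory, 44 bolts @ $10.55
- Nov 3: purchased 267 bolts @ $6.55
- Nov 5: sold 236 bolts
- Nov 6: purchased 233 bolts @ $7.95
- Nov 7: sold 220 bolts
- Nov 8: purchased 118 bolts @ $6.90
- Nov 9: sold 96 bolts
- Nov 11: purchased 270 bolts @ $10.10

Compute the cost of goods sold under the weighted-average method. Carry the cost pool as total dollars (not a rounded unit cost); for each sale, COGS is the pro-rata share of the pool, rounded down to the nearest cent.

After Nov 1: 44 on hand, pool $464.20 (≈ $10.5500 each)
After Nov 3: 311 on hand, pool $2,213.05 (≈ $7.1159 each)
Nov 5, sell 236: 236/311 × $2,213.05 → $1,679.35
After Nov 6: 308 on hand, pool $2,386.05 (≈ $7.7469 each)
Nov 7, sell 220: 220/308 × $2,386.05 → $1,704.32
After Nov 8: 206 on hand, pool $1,495.93 (≈ $7.2618 each)
Nov 9, sell 96: 96/206 × $1,495.93 → $697.13
After Nov 11: 380 on hand, pool $3,525.80 (≈ $9.2784 each)
Total COGS = $1,679.35 + $1,704.32 + $697.13 = $4,080.80
Ending inventory (cost pool remaining) = $3,525.80
Check: goods available $7,606.60 = COGS $4,080.80 + ending $3,525.80

COGS = $4,080.80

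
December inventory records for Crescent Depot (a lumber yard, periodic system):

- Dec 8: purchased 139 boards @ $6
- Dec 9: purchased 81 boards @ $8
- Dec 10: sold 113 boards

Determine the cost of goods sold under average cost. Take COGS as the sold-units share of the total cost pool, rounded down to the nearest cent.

COGS = $761.20

Dec 10, sell 113: 113/220 × $1,482.00 → $761.20
Ending inventory (cost pool remaining) = $720.80
Check: goods available $1,482.00 = COGS $761.20 + ending $720.80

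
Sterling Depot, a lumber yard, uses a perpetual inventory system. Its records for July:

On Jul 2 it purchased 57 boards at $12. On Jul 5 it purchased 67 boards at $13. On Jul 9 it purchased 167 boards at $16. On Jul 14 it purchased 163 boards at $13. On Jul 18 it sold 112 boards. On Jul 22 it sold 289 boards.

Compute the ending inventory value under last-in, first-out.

Jul 18, 112 sold [LIFO — newest first]: 112 @ $13 = $1,456
Jul 22, 289 sold [LIFO — newest first]: 51 @ $13 + 167 @ $16 + 67 @ $13 + 4 @ $12 = $4,254
Total COGS = $1,456 + $4,254 = $5,710
Ending inventory: 53 @ $12 = $636
Check: goods available $6,346 = COGS $5,710 + ending $636

Ending inventory = $636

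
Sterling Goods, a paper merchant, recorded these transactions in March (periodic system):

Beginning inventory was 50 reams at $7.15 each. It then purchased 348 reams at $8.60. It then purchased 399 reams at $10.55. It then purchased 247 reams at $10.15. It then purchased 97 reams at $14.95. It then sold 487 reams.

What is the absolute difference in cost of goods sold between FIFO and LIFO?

FIFO COGS: 50 @ $7.15 + 348 @ $8.60 + 89 @ $10.55 = $4,289.25
LIFO COGS: 97 @ $14.95 + 247 @ $10.15 + 143 @ $10.55 = $5,465.85
Difference = |$4,289.25 − $5,465.85| = $1,176.60

$1,176.60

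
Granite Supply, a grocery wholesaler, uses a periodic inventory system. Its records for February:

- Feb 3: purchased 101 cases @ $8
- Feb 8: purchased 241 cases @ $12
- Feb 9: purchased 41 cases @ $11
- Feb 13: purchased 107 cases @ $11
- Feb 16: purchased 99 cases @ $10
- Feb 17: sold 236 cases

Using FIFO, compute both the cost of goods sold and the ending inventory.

COGS = $2,428; ending inventory = $3,890

Feb 17, 236 sold [FIFO — oldest first]: 101 @ $8 + 135 @ $12 = $2,428
Ending inventory: 106 @ $12 + 41 @ $11 + 107 @ $11 + 99 @ $10 = $3,890
Check: goods available $6,318 = COGS $2,428 + ending $3,890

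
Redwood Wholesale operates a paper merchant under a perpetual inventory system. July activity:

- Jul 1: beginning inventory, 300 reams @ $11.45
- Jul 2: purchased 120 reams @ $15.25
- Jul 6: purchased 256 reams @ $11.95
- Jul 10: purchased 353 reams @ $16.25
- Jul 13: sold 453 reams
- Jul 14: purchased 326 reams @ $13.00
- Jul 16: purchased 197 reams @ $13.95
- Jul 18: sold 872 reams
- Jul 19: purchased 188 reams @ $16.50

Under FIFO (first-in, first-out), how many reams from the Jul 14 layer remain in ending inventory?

30

Jul 13, 453 sold [FIFO — oldest first]: 300 @ $11.45 + 120 @ $15.25 + 33 @ $11.95 = $5,659.35
Jul 18, 872 sold [FIFO — oldest first]: 223 @ $11.95 + 353 @ $16.25 + 296 @ $13.00 = $12,249.10
Total COGS = $5,659.35 + $12,249.10 = $17,908.45
Ending inventory: 30 @ $13.00 + 197 @ $13.95 + 188 @ $16.50 = $6,240.15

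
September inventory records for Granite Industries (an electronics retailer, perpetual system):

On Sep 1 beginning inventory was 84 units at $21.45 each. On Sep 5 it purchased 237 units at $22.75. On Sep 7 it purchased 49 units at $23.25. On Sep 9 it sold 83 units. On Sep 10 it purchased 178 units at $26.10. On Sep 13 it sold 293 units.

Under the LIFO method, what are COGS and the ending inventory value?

Sep 9, 83 sold [LIFO — newest first]: 49 @ $23.25 + 34 @ $22.75 = $1,912.75
Sep 13, 293 sold [LIFO — newest first]: 178 @ $26.10 + 115 @ $22.75 = $7,262.05
Total COGS = $1,912.75 + $7,262.05 = $9,174.80
Ending inventory: 84 @ $21.45 + 88 @ $22.75 = $3,803.80

COGS = $9,174.80; ending inventory = $3,803.80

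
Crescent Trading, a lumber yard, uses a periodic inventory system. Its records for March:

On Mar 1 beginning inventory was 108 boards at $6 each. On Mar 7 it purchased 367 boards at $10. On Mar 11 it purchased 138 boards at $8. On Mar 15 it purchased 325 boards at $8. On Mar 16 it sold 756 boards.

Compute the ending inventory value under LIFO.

Mar 16, 756 sold [LIFO — newest first]: 325 @ $8 + 138 @ $8 + 293 @ $10 = $6,634
Ending inventory: 108 @ $6 + 74 @ $10 = $1,388
Check: goods available $8,022 = COGS $6,634 + ending $1,388

Ending inventory = $1,388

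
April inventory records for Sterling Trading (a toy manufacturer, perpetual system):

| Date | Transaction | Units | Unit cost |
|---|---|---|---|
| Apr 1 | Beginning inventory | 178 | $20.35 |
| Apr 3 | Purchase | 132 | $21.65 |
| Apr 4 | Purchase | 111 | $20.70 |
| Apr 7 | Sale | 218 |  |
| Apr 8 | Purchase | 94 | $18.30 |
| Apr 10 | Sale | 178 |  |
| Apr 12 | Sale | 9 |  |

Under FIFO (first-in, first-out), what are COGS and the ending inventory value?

Apr 7, 218 sold [FIFO — oldest first]: 178 @ $20.35 + 40 @ $21.65 = $4,488.30
Apr 10, 178 sold [FIFO — oldest first]: 92 @ $21.65 + 86 @ $20.70 = $3,772.00
Apr 12, 9 sold [FIFO — oldest first]: 9 @ $20.70 = $186.30
Total COGS = $4,488.30 + $3,772.00 + $186.30 = $8,446.60
Ending inventory: 16 @ $20.70 + 94 @ $18.30 = $2,051.40
Check: goods available $10,498.00 = COGS $8,446.60 + ending $2,051.40

COGS = $8,446.60; ending inventory = $2,051.40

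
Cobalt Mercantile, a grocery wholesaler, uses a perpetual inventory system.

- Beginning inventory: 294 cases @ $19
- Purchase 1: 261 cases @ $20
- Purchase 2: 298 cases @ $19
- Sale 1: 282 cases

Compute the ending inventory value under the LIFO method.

Ending inventory = $11,110

Sale 1 (282) [LIFO — newest first]: 282 @ $19 = $5,358
Ending inventory: 294 @ $19 + 261 @ $20 + 16 @ $19 = $11,110
Check: goods available $16,468 = COGS $5,358 + ending $11,110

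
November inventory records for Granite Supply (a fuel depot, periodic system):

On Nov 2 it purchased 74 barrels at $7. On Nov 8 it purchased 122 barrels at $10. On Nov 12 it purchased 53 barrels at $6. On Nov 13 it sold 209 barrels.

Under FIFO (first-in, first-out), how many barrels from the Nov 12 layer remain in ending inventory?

40

Nov 13, 209 sold [FIFO — oldest first]: 74 @ $7 + 122 @ $10 + 13 @ $6 = $1,816
Ending inventory: 40 @ $6 = $240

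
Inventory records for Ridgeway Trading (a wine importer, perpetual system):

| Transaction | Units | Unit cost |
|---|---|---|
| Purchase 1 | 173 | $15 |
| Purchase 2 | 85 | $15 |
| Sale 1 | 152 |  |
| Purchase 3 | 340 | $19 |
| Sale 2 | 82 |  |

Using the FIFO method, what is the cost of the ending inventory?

Sale 1 (152) [FIFO — oldest first]: 152 @ $15 = $2,280
Sale 2 (82) [FIFO — oldest first]: 21 @ $15 + 61 @ $15 = $1,230
Total COGS = $2,280 + $1,230 = $3,510
Ending inventory: 24 @ $15 + 340 @ $19 = $6,820

Ending inventory = $6,820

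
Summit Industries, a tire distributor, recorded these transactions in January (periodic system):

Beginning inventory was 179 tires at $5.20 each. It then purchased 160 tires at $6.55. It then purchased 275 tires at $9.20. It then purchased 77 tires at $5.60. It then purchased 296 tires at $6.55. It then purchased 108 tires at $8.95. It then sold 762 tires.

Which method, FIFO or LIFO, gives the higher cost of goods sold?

FIFO COGS: 179 @ $5.20 + 160 @ $6.55 + 275 @ $9.20 + 77 @ $5.60 + 71 @ $6.55 = $5,405.05
LIFO COGS: 108 @ $8.95 + 296 @ $6.55 + 77 @ $5.60 + 275 @ $9.20 + 6 @ $6.55 = $5,905.90

LIFO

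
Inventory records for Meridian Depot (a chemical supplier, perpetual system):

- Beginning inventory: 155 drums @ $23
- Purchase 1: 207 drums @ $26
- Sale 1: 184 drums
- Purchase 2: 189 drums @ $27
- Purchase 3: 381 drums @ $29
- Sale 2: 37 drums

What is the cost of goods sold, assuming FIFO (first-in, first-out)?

Sale 1 (184) [FIFO — oldest first]: 155 @ $23 + 29 @ $26 = $4,319
Sale 2 (37) [FIFO — oldest first]: 37 @ $26 = $962
Total COGS = $4,319 + $962 = $5,281
Ending inventory: 141 @ $26 + 189 @ $27 + 381 @ $29 = $19,818
Check: goods available $25,099 = COGS $5,281 + ending $19,818

COGS = $5,281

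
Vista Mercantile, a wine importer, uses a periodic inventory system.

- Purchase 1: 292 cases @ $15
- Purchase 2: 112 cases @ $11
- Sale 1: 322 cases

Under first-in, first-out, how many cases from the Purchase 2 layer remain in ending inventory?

82

Sale 1 (322) [FIFO — oldest first]: 292 @ $15 + 30 @ $11 = $4,710
Ending inventory: 82 @ $11 = $902
Check: goods available $5,612 = COGS $4,710 + ending $902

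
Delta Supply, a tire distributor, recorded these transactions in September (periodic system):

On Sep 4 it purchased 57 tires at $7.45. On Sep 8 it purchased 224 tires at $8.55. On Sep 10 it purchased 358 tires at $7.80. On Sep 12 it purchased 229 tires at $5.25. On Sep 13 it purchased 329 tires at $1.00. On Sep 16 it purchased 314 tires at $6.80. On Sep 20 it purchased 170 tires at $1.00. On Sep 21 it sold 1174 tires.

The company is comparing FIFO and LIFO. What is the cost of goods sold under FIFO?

COGS = $6,640.50

FIFO COGS: 57 @ $7.45 + 224 @ $8.55 + 358 @ $7.80 + 229 @ $5.25 + 306 @ $1.00 = $6,640.50
LIFO COGS: 170 @ $1.00 + 314 @ $6.80 + 329 @ $1.00 + 229 @ $5.25 + 132 @ $7.80 = $4,866.05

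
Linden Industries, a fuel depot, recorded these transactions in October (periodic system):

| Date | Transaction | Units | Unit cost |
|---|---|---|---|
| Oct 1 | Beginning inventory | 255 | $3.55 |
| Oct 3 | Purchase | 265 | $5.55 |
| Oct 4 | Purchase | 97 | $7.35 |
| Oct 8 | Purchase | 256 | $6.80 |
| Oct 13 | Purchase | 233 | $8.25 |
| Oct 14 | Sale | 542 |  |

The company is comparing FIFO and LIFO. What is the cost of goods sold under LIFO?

COGS = $4,052.60

FIFO COGS: 255 @ $3.55 + 265 @ $5.55 + 22 @ $7.35 = $2,537.70
LIFO COGS: 233 @ $8.25 + 256 @ $6.80 + 53 @ $7.35 = $4,052.60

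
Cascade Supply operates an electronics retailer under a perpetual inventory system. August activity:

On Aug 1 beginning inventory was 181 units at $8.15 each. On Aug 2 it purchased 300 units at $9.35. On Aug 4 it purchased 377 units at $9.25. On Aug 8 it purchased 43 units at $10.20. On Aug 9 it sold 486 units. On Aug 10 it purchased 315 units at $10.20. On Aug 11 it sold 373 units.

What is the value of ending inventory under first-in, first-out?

Aug 9, 486 sold [FIFO — oldest first]: 181 @ $8.15 + 300 @ $9.35 + 5 @ $9.25 = $4,326.40
Aug 11, 373 sold [FIFO — oldest first]: 372 @ $9.25 + 1 @ $10.20 = $3,451.20
Total COGS = $4,326.40 + $3,451.20 = $7,777.60
Ending inventory: 42 @ $10.20 + 315 @ $10.20 = $3,641.40

Ending inventory = $3,641.40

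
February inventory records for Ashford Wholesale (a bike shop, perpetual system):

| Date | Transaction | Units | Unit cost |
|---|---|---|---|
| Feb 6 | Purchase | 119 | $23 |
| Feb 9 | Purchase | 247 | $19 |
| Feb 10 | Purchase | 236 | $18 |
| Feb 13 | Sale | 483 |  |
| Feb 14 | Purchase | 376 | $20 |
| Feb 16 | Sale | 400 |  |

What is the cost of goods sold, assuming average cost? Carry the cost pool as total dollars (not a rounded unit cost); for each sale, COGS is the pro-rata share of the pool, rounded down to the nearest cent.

After Feb 6: 119 on hand, pool $2,737.00 (≈ $23.0000 each)
After Feb 9: 366 on hand, pool $7,430.00 (≈ $20.3005 each)
After Feb 10: 602 on hand, pool $11,678.00 (≈ $19.3987 each)
Feb 13, sell 483: 483/602 × $11,678.00 → $9,369.55
After Feb 14: 495 on hand, pool $9,828.45 (≈ $19.8555 each)
Feb 16, sell 400: 400/495 × $9,828.45 → $7,942.18
Total COGS = $9,369.55 + $7,942.18 = $17,311.73
Ending inventory (cost pool remaining) = $1,886.27

COGS = $17,311.73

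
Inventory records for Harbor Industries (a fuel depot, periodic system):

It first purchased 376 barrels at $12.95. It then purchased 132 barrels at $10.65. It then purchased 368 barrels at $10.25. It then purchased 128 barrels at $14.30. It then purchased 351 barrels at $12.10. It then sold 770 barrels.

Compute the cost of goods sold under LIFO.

COGS = $9,060.25

Sale 1 (770) [LIFO — newest first]: 351 @ $12.10 + 128 @ $14.30 + 291 @ $10.25 = $9,060.25
Ending inventory: 376 @ $12.95 + 132 @ $10.65 + 77 @ $10.25 = $7,064.25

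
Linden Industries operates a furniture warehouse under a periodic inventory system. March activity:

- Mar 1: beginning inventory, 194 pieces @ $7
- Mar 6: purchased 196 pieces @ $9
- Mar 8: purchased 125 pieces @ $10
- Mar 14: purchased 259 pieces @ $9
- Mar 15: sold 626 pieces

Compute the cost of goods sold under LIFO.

COGS = $5,667

Mar 15, 626 sold [LIFO — newest first]: 259 @ $9 + 125 @ $10 + 196 @ $9 + 46 @ $7 = $5,667
Ending inventory: 148 @ $7 = $1,036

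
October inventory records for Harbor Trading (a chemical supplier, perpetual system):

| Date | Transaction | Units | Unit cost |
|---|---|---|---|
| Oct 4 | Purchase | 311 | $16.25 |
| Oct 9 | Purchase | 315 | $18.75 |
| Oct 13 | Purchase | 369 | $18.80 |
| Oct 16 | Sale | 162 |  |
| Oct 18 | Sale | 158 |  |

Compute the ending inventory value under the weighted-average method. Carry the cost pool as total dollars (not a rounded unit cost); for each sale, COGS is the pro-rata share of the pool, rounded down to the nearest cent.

After Oct 4: 311 on hand, pool $5,053.75 (≈ $16.2500 each)
After Oct 9: 626 on hand, pool $10,960.00 (≈ $17.5080 each)
After Oct 13: 995 on hand, pool $17,897.20 (≈ $17.9871 each)
Oct 16, sell 162: 162/995 × $17,897.20 → $2,913.91
Oct 18, sell 158: 158/833 × $14,983.29 → $2,841.96
Total COGS = $2,913.91 + $2,841.96 = $5,755.87
Ending inventory (cost pool remaining) = $12,141.33

Ending inventory = $12,141.33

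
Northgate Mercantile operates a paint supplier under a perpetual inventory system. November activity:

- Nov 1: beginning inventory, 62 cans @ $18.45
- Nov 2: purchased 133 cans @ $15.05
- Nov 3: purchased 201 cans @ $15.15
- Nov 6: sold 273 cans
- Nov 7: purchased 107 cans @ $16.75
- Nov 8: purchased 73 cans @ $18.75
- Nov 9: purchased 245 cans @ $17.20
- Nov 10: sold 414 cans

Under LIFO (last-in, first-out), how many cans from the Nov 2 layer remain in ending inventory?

61

Nov 6, 273 sold [LIFO — newest first]: 201 @ $15.15 + 72 @ $15.05 = $4,128.75
Nov 10, 414 sold [LIFO — newest first]: 245 @ $17.20 + 73 @ $18.75 + 96 @ $16.75 = $7,190.75
Total COGS = $4,128.75 + $7,190.75 = $11,319.50
Ending inventory: 62 @ $18.45 + 61 @ $15.05 + 11 @ $16.75 = $2,246.20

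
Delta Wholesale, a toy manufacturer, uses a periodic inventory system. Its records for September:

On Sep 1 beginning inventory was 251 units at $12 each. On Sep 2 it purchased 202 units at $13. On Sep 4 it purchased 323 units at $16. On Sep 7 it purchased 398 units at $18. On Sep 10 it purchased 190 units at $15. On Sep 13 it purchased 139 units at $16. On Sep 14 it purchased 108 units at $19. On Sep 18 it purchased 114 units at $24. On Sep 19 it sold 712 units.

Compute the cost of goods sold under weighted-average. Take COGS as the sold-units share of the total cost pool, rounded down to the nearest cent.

Sep 19, sell 712: 712/1725 × $27,832.00 → $11,487.75
Ending inventory (cost pool remaining) = $16,344.25
Check: goods available $27,832.00 = COGS $11,487.75 + ending $16,344.25

COGS = $11,487.75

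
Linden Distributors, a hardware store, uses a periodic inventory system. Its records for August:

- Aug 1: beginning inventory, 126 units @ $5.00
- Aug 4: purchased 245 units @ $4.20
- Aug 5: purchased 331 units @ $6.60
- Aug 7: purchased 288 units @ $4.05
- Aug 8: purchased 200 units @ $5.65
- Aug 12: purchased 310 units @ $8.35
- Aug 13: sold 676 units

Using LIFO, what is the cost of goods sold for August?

Aug 13, 676 sold [LIFO — newest first]: 310 @ $8.35 + 200 @ $5.65 + 166 @ $4.05 = $4,390.80
Ending inventory: 126 @ $5.00 + 245 @ $4.20 + 331 @ $6.60 + 122 @ $4.05 = $4,337.70
Check: goods available $8,728.50 = COGS $4,390.80 + ending $4,337.70

COGS = $4,390.80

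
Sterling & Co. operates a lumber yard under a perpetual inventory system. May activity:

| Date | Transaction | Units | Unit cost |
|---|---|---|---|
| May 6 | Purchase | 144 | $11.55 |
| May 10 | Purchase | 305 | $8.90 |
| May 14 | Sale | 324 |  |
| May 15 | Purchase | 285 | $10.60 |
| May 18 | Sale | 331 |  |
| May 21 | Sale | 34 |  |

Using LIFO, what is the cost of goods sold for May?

COGS = $6,878.95

May 14, 324 sold [LIFO — newest first]: 305 @ $8.90 + 19 @ $11.55 = $2,933.95
May 18, 331 sold [LIFO — newest first]: 285 @ $10.60 + 46 @ $11.55 = $3,552.30
May 21, 34 sold [LIFO — newest first]: 34 @ $11.55 = $392.70
Total COGS = $2,933.95 + $3,552.30 + $392.70 = $6,878.95
Ending inventory: 45 @ $11.55 = $519.75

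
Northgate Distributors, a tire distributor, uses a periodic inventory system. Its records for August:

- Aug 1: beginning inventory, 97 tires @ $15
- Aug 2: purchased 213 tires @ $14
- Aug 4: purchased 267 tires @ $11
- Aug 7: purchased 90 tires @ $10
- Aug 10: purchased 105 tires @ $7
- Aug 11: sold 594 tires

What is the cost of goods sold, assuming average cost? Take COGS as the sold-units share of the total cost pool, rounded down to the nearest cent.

COGS = $6,931.79

Aug 11, sell 594: 594/772 × $9,009.00 → $6,931.79
Ending inventory (cost pool remaining) = $2,077.21
Check: goods available $9,009.00 = COGS $6,931.79 + ending $2,077.21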